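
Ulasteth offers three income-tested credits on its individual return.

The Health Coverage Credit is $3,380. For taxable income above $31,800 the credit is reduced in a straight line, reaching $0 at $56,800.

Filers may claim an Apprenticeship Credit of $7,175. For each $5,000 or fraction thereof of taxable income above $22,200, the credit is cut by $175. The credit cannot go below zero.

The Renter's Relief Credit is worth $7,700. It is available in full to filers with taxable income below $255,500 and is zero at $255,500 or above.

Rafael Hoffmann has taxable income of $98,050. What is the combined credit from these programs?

$12,075

Health Coverage Credit: $98,050 is at or above $56,800, so the credit is $0.
Apprenticeship Credit: income exceeds $22,200 by $75,850, which is 16 full-or-partial $5,000 increments; reduction = 16 × $175 = $2,800, leaving $4,375.
Renter's Relief Credit: $98,050 is below the $255,500 cutoff, so the full $7,700 applies.
Total: $0 + $4,375 + $7,700 = $12,075.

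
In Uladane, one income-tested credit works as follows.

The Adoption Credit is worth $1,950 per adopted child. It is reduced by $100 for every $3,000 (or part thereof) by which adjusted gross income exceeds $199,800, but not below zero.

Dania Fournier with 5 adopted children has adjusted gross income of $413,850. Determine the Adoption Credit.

Adoption Credit: base = 5 × $1,950 = $9,750. income exceeds $199,800 by $214,050, which is 72 full-or-partial $3,000 increments; reduction = 72 × $100 = $7,200, leaving $2,550.

$2,550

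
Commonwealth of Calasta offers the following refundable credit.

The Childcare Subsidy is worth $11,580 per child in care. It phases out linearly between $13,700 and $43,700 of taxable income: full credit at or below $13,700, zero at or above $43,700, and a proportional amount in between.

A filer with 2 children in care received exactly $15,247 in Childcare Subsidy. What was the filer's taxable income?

$23,950

Full credit = 2 × $11,580 = $23,160.
$15,247 is 15,247/23,160 of the full $23,160, so 7,913/23,160 of the $30,000 range has been used: income = $13,700 + $30,000 × 7,913/23,160 = $23,950.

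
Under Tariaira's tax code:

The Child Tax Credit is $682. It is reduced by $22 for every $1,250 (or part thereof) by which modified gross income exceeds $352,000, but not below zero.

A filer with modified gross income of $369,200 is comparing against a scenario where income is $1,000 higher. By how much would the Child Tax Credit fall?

At $369,200 — income exceeds $352,000 by $17,200, which is 14 full-or-partial $1,250 increments; reduction = 14 × $22 = $308, leaving $374.
At $370,200 — income exceeds $352,000 by $18,200, which is 15 full-or-partial $1,250 increments; reduction = 15 × $22 = $330, leaving $352.
Lost: $374 − $352 = $22.

$22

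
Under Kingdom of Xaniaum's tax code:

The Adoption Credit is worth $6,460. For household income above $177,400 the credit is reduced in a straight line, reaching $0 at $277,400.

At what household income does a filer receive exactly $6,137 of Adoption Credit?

$6,137 is 6,137/6,460 of the full $6,460, so 323/6,460 of the $100,000 range has been used: income = $177,400 + $100,000 × 323/6,460 = $182,400.

$182,400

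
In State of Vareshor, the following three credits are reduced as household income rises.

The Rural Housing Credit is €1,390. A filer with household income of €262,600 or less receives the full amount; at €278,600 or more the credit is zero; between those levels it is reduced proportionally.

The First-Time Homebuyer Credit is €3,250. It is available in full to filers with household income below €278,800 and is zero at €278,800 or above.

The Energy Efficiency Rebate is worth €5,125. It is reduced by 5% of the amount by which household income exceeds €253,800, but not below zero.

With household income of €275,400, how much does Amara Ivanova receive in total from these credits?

Rural Housing Credit: €275,400 is €12,800 into a €16,000 phase-out range, leaving 3,200/16,000 of the credit: €1,390 × 3,200/16,000 = €278.
First-Time Homebuyer Credit: €275,400 is below the €278,800 cutoff, so the full €3,250 applies.
Energy Efficiency Rebate: 5% of the €21,600 excess over €253,800 is €1,080; credit = €5,125 − €1,080 = €4,045.
Total: €278 + €3,250 + €4,045 = €7,573.

€7,573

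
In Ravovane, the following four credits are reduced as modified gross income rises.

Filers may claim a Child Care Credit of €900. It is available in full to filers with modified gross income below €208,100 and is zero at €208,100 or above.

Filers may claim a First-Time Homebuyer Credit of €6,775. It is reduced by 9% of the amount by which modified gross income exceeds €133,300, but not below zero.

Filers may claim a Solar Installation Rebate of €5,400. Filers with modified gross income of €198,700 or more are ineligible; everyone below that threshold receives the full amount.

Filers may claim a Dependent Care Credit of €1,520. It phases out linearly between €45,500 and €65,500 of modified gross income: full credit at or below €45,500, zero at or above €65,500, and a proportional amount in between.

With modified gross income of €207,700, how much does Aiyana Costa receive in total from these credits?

Child Care Credit: €207,700 is below the €208,100 cutoff, so the full €900 applies.
First-Time Homebuyer Credit: 9% of the €74,400 excess over €133,300 is €6,696; credit = €6,775 − €6,696 = €79.
Solar Installation Rebate: €207,700 meets or exceeds the €198,700 cutoff, so the credit is €0.
Dependent Care Credit: €207,700 is at or above €65,500, so the credit is €0.
Total: €900 + €79 + €0 + €0 = €979.

€979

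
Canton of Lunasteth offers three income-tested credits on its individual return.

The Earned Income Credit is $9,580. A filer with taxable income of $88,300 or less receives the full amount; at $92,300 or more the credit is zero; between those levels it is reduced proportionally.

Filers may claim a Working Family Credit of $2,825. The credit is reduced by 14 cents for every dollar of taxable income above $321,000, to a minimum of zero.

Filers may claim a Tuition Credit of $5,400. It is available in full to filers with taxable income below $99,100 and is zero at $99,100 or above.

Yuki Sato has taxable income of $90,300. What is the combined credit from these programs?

Earned Income Credit: $90,300 is $2,000 into a $4,000 phase-out range, leaving 2,000/4,000 of the credit: $9,580 × 2,000/4,000 = $4,790.
Working Family Credit: $90,300 is at or below the $321,000 threshold, so the full $2,825 applies.
Tuition Credit: $90,300 is below the $99,100 cutoff, so the full $5,400 applies.
Total: $4,790 + $2,825 + $5,400 = $13,015.

$13,015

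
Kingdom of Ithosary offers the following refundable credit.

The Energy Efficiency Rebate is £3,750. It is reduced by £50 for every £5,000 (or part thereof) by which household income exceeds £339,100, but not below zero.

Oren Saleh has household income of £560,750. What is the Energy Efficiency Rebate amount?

£1,500

Energy Efficiency Rebate: income exceeds £339,100 by £221,650, which is 45 full-or-partial £5,000 increments; reduction = 45 × £50 = £2,250, leaving £1,500.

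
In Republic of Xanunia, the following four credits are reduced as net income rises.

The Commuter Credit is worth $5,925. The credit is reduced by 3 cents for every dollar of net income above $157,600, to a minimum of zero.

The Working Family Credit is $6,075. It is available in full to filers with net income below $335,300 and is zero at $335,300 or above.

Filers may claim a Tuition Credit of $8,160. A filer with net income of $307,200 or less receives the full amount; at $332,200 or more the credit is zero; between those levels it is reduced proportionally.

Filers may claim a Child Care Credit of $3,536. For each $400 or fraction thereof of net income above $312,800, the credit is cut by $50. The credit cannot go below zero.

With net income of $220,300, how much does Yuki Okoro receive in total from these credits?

$21,815

Commuter Credit: 3% of the $62,700 excess over $157,600 is $1,881; credit = $5,925 − $1,881 = $4,044.
Working Family Credit: $220,300 is below the $335,300 cutoff, so the full $6,075 applies.
Tuition Credit: $220,300 is at or below the $307,200 threshold, so the full $8,160 applies.
Child Care Credit: $220,300 is at or below the $312,800 threshold, so the full $3,536 applies.
Total: $4,044 + $6,075 + $8,160 + $3,536 = $21,815.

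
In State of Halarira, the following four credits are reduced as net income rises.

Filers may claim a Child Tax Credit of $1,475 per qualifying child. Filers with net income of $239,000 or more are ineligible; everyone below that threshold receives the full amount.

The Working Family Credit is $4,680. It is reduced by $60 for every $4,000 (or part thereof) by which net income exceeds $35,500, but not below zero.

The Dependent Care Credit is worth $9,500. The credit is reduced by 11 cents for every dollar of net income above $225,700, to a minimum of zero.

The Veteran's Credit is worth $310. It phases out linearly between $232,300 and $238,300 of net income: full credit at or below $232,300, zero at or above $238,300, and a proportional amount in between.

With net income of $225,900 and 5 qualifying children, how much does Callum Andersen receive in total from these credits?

$18,963

Child Tax Credit: base = 5 × $1,475 = $7,375. $225,900 is below the $239,000 cutoff, so the full $7,375 applies.
Working Family Credit: income exceeds $35,500 by $190,400, which is 48 full-or-partial $4,000 increments; reduction = 48 × $60 = $2,880, leaving $1,800.
Dependent Care Credit: 11% of the $200 excess over $225,700 is $22; credit = $9,500 − $22 = $9,478.
Veteran's Credit: $225,900 is at or below the $232,300 threshold, so the full $310 applies.
Total: $7,375 + $1,800 + $9,478 + $310 = $18,963.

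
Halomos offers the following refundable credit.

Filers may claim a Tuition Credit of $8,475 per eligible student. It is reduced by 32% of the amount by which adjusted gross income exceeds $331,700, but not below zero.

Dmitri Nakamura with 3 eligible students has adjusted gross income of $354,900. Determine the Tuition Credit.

Tuition Credit: base = 3 × $8,475 = $25,425. 32% of the $23,200 excess over $331,700 is $7,424; credit = $25,425 − $7,424 = $18,001.

$18,001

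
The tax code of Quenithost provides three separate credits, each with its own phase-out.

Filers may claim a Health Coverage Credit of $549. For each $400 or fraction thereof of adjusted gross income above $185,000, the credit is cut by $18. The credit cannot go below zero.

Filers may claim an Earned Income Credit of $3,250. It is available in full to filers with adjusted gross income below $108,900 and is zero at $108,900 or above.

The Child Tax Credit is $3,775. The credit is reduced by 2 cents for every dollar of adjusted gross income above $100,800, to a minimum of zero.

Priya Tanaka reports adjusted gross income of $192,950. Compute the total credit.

$2,121

Health Coverage Credit: income exceeds $185,000 by $7,950, which is 20 full-or-partial $400 increments; reduction = 20 × $18 = $360, leaving $189.
Earned Income Credit: $192,950 meets or exceeds the $108,900 cutoff, so the credit is $0.
Child Tax Credit: 2% of the $92,150 excess over $100,800 is $1,843; credit = $3,775 − $1,843 = $1,932.
Total: $189 + $0 + $1,932 = $2,121.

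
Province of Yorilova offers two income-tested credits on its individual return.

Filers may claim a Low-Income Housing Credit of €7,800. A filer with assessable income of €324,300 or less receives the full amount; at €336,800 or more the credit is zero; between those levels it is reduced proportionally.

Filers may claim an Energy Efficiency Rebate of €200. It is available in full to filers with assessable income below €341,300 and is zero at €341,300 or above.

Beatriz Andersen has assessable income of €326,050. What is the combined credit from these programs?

€6,908

Low-Income Housing Credit: €326,050 is €1,750 into a €12,500 phase-out range, leaving 10,750/12,500 of the credit: €7,800 × 10,750/12,500 = €6,708.
Energy Efficiency Rebate: €326,050 is below the €341,300 cutoff, so the full €200 applies.
Total: €6,708 + €200 = €6,908.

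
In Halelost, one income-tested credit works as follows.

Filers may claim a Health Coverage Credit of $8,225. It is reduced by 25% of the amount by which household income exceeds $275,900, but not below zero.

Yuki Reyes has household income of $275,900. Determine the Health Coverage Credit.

Health Coverage Credit: $275,900 is at or below the $275,900 threshold, so the full $8,225 applies.

$8,225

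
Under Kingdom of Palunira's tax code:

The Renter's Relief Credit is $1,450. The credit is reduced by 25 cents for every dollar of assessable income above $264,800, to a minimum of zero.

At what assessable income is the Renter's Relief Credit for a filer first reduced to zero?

$270,600

The credit falls by 25% of each dollar above $264,800, so it reaches zero when the excess is $1,450 / 25% = $5,800: income = $264,800 + $5,800 = $270,600.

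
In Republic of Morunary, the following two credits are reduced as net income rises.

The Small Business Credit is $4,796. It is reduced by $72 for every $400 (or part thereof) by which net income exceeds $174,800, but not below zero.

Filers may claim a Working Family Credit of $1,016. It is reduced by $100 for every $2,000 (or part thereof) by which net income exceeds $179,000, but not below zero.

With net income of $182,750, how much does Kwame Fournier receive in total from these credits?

$4,172

Small Business Credit: income exceeds $174,800 by $7,950, which is 20 full-or-partial $400 increments; reduction = 20 × $72 = $1,440, leaving $3,356.
Working Family Credit: income exceeds $179,000 by $3,750, which is 2 full-or-partial $2,000 increments; reduction = 2 × $100 = $200, leaving $816.
Total: $3,356 + $816 = $4,172.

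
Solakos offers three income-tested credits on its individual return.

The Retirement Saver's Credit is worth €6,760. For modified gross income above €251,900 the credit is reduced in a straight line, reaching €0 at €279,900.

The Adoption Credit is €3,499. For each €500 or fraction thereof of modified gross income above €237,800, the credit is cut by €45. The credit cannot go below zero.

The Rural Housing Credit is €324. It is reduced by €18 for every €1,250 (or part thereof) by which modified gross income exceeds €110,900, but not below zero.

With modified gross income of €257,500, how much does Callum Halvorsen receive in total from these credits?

€7,107

Retirement Saver's Credit: €257,500 is €5,600 into a €28,000 phase-out range, leaving 22,400/28,000 of the credit: €6,760 × 22,400/28,000 = €5,408.
Adoption Credit: income exceeds €237,800 by €19,700, which is 40 full-or-partial €500 increments; reduction = 40 × €45 = €1,800, leaving €1,699.
Rural Housing Credit: income exceeds €110,900 by €146,600 → 118 increments × €18 = €2,124 ≥ base, so the credit is €0.
Total: €5,408 + €1,699 + €0 = €7,107.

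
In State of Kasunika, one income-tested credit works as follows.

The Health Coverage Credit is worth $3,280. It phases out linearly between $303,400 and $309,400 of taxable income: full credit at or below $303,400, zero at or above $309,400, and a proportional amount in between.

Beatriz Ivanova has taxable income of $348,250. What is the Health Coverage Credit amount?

$0

Health Coverage Credit: $348,250 is at or above $309,400, so the credit is $0.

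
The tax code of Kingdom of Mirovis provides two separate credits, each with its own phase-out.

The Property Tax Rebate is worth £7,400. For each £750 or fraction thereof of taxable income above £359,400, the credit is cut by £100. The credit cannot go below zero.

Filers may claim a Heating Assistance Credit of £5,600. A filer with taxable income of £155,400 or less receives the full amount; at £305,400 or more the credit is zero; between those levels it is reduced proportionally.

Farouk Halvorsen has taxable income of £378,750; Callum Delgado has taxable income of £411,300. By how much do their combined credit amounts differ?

£4,400

Farouk (£378,750): Property Tax Rebate: income exceeds £359,400 by £19,350, which is 26 full-or-partial £750 increments; reduction = 26 × £100 = £2,600, leaving £4,800. Heating Assistance Credit: £378,750 is at or above £305,400, so the credit is £0. total £4,800 + £0 = £4,800
Callum (£411,300): Property Tax Rebate: income exceeds £359,400 by £51,900, which is 70 full-or-partial £750 increments; reduction = 70 × £100 = £7,000, leaving £400. Heating Assistance Credit: £411,300 is at or above £305,400, so the credit is £0. total £400 + £0 = £400
Difference: |£4,800 − £400| = £4,400.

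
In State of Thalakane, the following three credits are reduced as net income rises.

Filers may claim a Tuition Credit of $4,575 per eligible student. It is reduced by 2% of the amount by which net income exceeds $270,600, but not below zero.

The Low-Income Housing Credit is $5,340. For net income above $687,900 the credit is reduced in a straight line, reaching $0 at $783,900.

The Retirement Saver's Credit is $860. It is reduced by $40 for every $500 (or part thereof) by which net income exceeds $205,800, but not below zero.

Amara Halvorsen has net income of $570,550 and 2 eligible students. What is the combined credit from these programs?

$8,491

Tuition Credit: base = 2 × $4,575 = $9,150. 2% of the $299,950 excess over $270,600 is $5,999; credit = $9,150 − $5,999 = $3,151.
Low-Income Housing Credit: $570,550 is at or below the $687,900 threshold, so the full $5,340 applies.
Retirement Saver's Credit: income exceeds $205,800 by $364,750 → 730 increments × $40 = $29,200 ≥ base, so the credit is $0.
Total: $3,151 + $5,340 + $0 = $8,491.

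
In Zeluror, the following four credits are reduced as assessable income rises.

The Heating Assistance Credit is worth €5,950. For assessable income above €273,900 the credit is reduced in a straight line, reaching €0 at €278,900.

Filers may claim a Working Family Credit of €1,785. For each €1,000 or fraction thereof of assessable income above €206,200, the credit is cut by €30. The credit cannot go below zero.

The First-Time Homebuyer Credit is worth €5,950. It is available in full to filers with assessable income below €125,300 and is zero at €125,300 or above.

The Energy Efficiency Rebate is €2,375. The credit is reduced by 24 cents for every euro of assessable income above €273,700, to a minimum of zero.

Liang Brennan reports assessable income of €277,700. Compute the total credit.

€2,843

Heating Assistance Credit: €277,700 is €3,800 into a €5,000 phase-out range, leaving 1,200/5,000 of the credit: €5,950 × 1,200/5,000 = €1,428.
Working Family Credit: income exceeds €206,200 by €71,500 → 72 increments × €30 = €2,160 ≥ base, so the credit is €0.
First-Time Homebuyer Credit: €277,700 meets or exceeds the €125,300 cutoff, so the credit is €0.
Energy Efficiency Rebate: 24% of the €4,000 excess over €273,700 is €960; credit = €2,375 − €960 = €1,415.
Total: €1,428 + €0 + €0 + €1,415 = €2,843.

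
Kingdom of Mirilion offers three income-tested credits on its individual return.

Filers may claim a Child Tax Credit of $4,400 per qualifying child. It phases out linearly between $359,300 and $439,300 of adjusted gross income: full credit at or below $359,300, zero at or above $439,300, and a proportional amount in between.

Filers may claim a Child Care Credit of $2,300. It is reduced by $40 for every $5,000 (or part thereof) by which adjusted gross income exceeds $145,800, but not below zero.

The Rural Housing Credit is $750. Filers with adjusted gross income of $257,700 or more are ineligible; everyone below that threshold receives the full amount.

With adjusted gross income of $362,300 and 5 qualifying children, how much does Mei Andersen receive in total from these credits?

Child Tax Credit: base = 5 × $4,400 = $22,000. $362,300 is $3,000 into a $80,000 phase-out range, leaving 77,000/80,000 of the credit: $22,000 × 77,000/80,000 = $21,175.
Child Care Credit: income exceeds $145,800 by $216,500, which is 44 full-or-partial $5,000 increments; reduction = 44 × $40 = $1,760, leaving $540.
Rural Housing Credit: $362,300 meets or exceeds the $257,700 cutoff, so the credit is $0.
Total: $21,175 + $540 + $0 = $21,715.

$21,715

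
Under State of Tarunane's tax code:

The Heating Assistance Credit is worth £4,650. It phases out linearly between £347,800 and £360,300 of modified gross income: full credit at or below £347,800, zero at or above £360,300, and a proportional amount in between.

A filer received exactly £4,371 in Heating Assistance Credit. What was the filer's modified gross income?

£4,371 is 4,371/4,650 of the full £4,650, so 279/4,650 of the £12,500 range has been used: income = £347,800 + £12,500 × 279/4,650 = £348,550.

£348,550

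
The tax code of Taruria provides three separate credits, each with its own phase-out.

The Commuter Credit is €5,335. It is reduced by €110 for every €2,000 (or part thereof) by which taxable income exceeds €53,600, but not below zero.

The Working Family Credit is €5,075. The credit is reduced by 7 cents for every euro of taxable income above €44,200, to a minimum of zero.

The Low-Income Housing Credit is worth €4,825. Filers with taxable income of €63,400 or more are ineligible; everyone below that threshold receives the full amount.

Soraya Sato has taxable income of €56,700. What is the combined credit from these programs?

Commuter Credit: income exceeds €53,600 by €3,100, which is 2 full-or-partial €2,000 increments; reduction = 2 × €110 = €220, leaving €5,115.
Working Family Credit: 7% of the €12,500 excess over €44,200 is €875; credit = €5,075 − €875 = €4,200.
Low-Income Housing Credit: €56,700 is below the €63,400 cutoff, so the full €4,825 applies.
Total: €5,115 + €4,200 + €4,825 = €14,140.

€14,140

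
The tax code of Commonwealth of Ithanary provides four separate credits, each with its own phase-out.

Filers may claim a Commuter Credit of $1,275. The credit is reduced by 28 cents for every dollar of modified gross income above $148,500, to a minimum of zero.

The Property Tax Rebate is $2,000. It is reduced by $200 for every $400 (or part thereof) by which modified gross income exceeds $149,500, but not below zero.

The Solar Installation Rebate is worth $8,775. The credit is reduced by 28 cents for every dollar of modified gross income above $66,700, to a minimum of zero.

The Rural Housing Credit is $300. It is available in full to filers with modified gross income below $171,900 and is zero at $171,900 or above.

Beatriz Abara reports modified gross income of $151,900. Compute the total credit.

$1,423

Commuter Credit: 28% of the $3,400 excess over $148,500 is $952; credit = $1,275 − $952 = $323.
Property Tax Rebate: income exceeds $149,500 by $2,400, which is 6 full-or-partial $400 increments; reduction = 6 × $200 = $1,200, leaving $800.
Solar Installation Rebate: 28% of the $85,200 excess over $66,700 is $23,856 ≥ base, so the credit is $0.
Rural Housing Credit: $151,900 is below the $171,900 cutoff, so the full $300 applies.
Total: $323 + $800 + $0 + $300 = $1,423.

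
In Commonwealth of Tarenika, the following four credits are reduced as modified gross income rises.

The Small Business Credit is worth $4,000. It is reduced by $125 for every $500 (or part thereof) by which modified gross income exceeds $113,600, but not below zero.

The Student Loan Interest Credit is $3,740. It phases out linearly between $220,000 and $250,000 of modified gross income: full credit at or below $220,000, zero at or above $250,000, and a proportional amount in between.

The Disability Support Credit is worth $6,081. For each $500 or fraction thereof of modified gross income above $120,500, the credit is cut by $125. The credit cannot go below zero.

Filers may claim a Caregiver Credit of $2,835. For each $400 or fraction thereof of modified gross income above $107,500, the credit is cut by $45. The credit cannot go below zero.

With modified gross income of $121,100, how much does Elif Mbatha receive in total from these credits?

$13,001

Small Business Credit: income exceeds $113,600 by $7,500, which is 15 full-or-partial $500 increments; reduction = 15 × $125 = $1,875, leaving $2,125.
Student Loan Interest Credit: $121,100 is at or below the $220,000 threshold, so the full $3,740 applies.
Disability Support Credit: income exceeds $120,500 by $600, which is 2 full-or-partial $500 increments; reduction = 2 × $125 = $250, leaving $5,831.
Caregiver Credit: income exceeds $107,500 by $13,600, which is 34 full-or-partial $400 increments; reduction = 34 × $45 = $1,530, leaving $1,305.
Total: $2,125 + $3,740 + $5,831 + $1,305 = $13,001.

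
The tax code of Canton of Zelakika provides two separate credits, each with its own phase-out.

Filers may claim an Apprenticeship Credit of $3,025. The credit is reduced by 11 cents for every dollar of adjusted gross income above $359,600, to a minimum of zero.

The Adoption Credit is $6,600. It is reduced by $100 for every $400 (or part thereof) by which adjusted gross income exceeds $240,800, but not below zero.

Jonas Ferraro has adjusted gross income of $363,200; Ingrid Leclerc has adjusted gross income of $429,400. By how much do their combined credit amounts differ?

$2,629

Jonas ($363,200): Apprenticeship Credit: 11% of the $3,600 excess over $359,600 is $396; credit = $3,025 − $396 = $2,629. Adoption Credit: income exceeds $240,800 by $122,400 → 306 increments × $100 = $30,600 ≥ base, so the credit is $0. total $2,629 + $0 = $2,629
Ingrid ($429,400): Apprenticeship Credit: 11% of the $69,800 excess over $359,600 is $7,678 ≥ base, so the credit is $0. Adoption Credit: income exceeds $240,800 by $188,600 → 472 increments × $100 = $47,200 ≥ base, so the credit is $0. total $0 + $0 = $0
Difference: |$2,629 − $0| = $2,629.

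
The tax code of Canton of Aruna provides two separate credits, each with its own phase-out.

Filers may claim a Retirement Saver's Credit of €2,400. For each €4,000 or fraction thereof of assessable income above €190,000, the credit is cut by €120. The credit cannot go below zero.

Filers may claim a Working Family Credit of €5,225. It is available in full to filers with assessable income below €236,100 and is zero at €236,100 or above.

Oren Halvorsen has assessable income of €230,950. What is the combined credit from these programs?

€6,305

Retirement Saver's Credit: income exceeds €190,000 by €40,950, which is 11 full-or-partial €4,000 increments; reduction = 11 × €120 = €1,320, leaving €1,080.
Working Family Credit: €230,950 is below the €236,100 cutoff, so the full €5,225 applies.
Total: €1,080 + €5,225 = €6,305.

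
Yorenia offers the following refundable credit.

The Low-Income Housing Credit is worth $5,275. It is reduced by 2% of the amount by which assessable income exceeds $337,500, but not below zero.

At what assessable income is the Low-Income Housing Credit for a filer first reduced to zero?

The credit falls by 2% of each dollar above $337,500, so it reaches zero when the excess is $5,275 / 2% = $263,750: income = $337,500 + $263,750 = $601,250.

$601,250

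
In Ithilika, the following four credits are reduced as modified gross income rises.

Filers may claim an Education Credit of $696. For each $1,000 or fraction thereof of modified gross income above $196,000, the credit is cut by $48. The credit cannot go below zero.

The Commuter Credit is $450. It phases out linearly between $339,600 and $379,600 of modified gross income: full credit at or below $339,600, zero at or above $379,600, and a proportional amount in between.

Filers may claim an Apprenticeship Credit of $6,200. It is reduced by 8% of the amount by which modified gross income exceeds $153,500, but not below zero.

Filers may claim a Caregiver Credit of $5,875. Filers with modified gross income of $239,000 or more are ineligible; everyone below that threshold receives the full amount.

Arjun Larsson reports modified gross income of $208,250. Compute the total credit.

$8,217

Education Credit: income exceeds $196,000 by $12,250, which is 13 full-or-partial $1,000 increments; reduction = 13 × $48 = $624, leaving $72.
Commuter Credit: $208,250 is at or below the $339,600 threshold, so the full $450 applies.
Apprenticeship Credit: 8% of the $54,750 excess over $153,500 is $4,380; credit = $6,200 − $4,380 = $1,820.
Caregiver Credit: $208,250 is below the $239,000 cutoff, so the full $5,875 applies.
Total: $72 + $450 + $1,820 + $5,875 = $8,217.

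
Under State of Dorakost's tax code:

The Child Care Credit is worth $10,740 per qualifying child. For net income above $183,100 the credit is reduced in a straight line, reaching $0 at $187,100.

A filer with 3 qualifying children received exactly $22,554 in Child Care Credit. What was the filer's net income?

Full credit = 3 × $10,740 = $32,220.
$22,554 is 22,554/32,220 of the full $32,220, so 9,666/32,220 of the $4,000 range has been used: income = $183,100 + $4,000 × 9,666/32,220 = $184,300.

$184,300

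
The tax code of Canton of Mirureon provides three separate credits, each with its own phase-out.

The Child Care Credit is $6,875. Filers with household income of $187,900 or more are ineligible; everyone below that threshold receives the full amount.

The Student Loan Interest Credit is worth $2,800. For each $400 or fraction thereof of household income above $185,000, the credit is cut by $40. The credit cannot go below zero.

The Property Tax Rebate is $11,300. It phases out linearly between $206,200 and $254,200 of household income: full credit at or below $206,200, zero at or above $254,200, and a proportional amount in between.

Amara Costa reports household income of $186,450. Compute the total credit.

Child Care Credit: $186,450 is below the $187,900 cutoff, so the full $6,875 applies.
Student Loan Interest Credit: income exceeds $185,000 by $1,450, which is 4 full-or-partial $400 increments; reduction = 4 × $40 = $160, leaving $2,640.
Property Tax Rebate: $186,450 is at or below the $206,200 threshold, so the full $11,300 applies.
Total: $6,875 + $2,640 + $11,300 = $20,815.

$20,815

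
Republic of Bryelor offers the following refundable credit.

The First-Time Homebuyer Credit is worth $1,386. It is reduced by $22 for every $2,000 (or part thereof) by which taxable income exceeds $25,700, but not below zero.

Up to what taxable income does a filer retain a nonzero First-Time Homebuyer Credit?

After 62 increments the reduction is 62 × $22 = $1,364, leaving $22; one more increment wipes it out. Increment 62 ends at excess 62 × $2,000 = $124,000, so the highest qualifying income is $25,700 + $124,000 = $149,700.

$149,700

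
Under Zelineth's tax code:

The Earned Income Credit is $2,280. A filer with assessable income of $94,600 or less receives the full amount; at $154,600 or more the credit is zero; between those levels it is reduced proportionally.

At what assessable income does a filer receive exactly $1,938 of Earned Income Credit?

$103,600

$1,938 is 1,938/2,280 of the full $2,280, so 342/2,280 of the $60,000 range has been used: income = $94,600 + $60,000 × 342/2,280 = $103,600.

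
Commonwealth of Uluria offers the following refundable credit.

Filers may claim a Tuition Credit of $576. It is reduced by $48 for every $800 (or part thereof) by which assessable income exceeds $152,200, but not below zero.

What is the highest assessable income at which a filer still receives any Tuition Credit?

After 11 increments the reduction is 11 × $48 = $528, leaving $48; one more increment wipes it out. Increment 11 ends at excess 11 × $800 = $8,800, so the highest qualifying income is $152,200 + $8,800 = $161,000.

$161,000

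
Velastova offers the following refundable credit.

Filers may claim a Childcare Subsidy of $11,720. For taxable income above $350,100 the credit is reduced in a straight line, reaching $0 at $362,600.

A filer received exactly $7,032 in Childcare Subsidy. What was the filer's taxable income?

$7,032 is 7,032/11,720 of the full $11,720, so 4,688/11,720 of the $12,500 range has been used: income = $350,100 + $12,500 × 4,688/11,720 = $355,100.

$355,100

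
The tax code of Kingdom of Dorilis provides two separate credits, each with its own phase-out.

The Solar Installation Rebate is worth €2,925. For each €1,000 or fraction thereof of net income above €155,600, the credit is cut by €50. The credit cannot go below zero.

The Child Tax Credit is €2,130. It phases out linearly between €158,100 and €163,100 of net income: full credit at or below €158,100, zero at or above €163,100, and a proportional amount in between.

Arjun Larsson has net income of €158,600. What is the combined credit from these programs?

Solar Installation Rebate: income exceeds €155,600 by €3,000, which is 3 full-or-partial €1,000 increments; reduction = 3 × €50 = €150, leaving €2,775.
Child Tax Credit: €158,600 is €500 into a €5,000 phase-out range, leaving 4,500/5,000 of the credit: €2,130 × 4,500/5,000 = €1,917.
Total: €2,775 + €1,917 = €4,692.

€4,692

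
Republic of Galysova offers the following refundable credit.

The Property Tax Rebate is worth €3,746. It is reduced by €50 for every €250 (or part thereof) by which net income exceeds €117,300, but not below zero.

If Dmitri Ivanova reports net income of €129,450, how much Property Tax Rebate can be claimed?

€1,296

Property Tax Rebate: income exceeds €117,300 by €12,150, which is 49 full-or-partial €250 increments; reduction = 49 × €50 = €2,450, leaving €1,296.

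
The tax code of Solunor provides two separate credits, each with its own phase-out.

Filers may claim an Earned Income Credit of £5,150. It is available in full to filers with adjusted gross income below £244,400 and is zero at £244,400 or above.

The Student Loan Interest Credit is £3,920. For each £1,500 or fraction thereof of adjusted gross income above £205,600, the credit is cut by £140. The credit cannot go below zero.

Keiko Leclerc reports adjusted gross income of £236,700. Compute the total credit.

£6,130

Earned Income Credit: £236,700 is below the £244,400 cutoff, so the full £5,150 applies.
Student Loan Interest Credit: income exceeds £205,600 by £31,100, which is 21 full-or-partial £1,500 increments; reduction = 21 × £140 = £2,940, leaving £980.
Total: £5,150 + £980 = £6,130.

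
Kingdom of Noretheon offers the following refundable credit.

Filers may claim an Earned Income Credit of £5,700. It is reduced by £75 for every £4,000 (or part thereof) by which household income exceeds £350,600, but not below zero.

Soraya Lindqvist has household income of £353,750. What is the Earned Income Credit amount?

£5,625

Earned Income Credit: income exceeds £350,600 by £3,150, which is 1 full-or-partial £4,000 increment; reduction = 1 × £75 = £75, leaving £5,625.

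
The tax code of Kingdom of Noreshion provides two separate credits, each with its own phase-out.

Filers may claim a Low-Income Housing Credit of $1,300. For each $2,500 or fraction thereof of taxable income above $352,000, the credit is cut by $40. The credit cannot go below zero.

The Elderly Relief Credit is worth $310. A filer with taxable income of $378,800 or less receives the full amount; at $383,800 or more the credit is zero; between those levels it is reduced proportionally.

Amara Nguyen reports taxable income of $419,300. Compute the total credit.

Low-Income Housing Credit: income exceeds $352,000 by $67,300, which is 27 full-or-partial $2,500 increments; reduction = 27 × $40 = $1,080, leaving $220.
Elderly Relief Credit: $419,300 is at or above $383,800, so the credit is $0.
Total: $220 + $0 = $220.

$220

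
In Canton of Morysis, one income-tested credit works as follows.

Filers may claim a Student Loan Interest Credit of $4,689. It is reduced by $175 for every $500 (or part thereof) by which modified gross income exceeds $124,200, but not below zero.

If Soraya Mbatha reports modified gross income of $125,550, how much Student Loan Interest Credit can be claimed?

$4,164

Student Loan Interest Credit: income exceeds $124,200 by $1,350, which is 3 full-or-partial $500 increments; reduction = 3 × $175 = $525, leaving $4,164.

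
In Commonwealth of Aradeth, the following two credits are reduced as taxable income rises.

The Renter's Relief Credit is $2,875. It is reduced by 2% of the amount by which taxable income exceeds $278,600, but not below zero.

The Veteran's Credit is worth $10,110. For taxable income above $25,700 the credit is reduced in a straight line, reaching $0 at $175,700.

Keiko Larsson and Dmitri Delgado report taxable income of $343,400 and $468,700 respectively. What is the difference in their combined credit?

$1,579

Keiko ($343,400): Renter's Relief Credit: 2% of the $64,800 excess over $278,600 is $1,296; credit = $2,875 − $1,296 = $1,579. Veteran's Credit: $343,400 is at or above $175,700, so the credit is $0. total $1,579 + $0 = $1,579
Dmitri ($468,700): Renter's Relief Credit: 2% of the $190,100 excess over $278,600 is $3,802 ≥ base, so the credit is $0. Veteran's Credit: $468,700 is at or above $175,700, so the credit is $0. total $0 + $0 = $0
Difference: |$1,579 − $0| = $1,579.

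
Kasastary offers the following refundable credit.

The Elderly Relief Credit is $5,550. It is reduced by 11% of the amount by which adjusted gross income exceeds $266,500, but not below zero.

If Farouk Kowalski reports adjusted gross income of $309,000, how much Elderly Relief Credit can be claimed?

$875

Elderly Relief Credit: 11% of the $42,500 excess over $266,500 is $4,675; credit = $5,550 − $4,675 = $875.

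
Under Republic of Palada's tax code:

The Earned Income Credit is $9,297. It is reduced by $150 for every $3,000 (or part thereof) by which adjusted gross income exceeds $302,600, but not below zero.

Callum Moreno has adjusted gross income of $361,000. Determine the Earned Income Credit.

Earned Income Credit: income exceeds $302,600 by $58,400, which is 20 full-or-partial $3,000 increments; reduction = 20 × $150 = $3,000, leaving $6,297.

$6,297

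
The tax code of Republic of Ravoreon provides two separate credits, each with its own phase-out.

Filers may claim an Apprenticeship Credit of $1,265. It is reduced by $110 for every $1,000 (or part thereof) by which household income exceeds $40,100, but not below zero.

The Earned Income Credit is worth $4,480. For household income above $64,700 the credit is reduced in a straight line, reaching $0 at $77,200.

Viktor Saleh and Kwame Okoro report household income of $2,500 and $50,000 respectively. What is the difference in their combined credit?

Viktor ($2,500): Apprenticeship Credit: $2,500 is at or below the $40,100 threshold, so the full $1,265 applies. Earned Income Credit: $2,500 is at or below the $64,700 threshold, so the full $4,480 applies. total $1,265 + $4,480 = $5,745
Kwame ($50,000): Apprenticeship Credit: income exceeds $40,100 by $9,900, which is 10 full-or-partial $1,000 increments; reduction = 10 × $110 = $1,100, leaving $165. Earned Income Credit: $50,000 is at or below the $64,700 threshold, so the full $4,480 applies. total $165 + $4,480 = $4,645
Difference: |$5,745 − $4,645| = $1,100.

$1,100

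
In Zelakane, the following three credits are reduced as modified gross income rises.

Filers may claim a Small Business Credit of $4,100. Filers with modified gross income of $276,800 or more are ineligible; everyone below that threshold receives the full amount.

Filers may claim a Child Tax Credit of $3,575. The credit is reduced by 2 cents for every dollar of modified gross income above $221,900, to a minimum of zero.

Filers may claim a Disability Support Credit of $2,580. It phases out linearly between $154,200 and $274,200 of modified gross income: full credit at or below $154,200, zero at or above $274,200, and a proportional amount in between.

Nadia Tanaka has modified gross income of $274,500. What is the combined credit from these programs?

Small Business Credit: $274,500 is below the $276,800 cutoff, so the full $4,100 applies.
Child Tax Credit: 2% of the $52,600 excess over $221,900 is $1,052; credit = $3,575 − $1,052 = $2,523.
Disability Support Credit: $274,500 is at or above $274,200, so the credit is $0.
Total: $4,100 + $2,523 + $0 = $6,623.

$6,623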